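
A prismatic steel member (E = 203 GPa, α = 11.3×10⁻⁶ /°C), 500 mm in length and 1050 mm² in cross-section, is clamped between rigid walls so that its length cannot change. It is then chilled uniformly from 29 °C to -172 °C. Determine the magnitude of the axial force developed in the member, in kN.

With zero net strain, σ = E·αΔT = 203 GPa × 11.3×10⁻⁶ × 201 = 461.1 MPa.
Then P = σA = 461.1 × 1050 mm² = 484.1 kN, tensile.

P ≈ 484 kN (tensile)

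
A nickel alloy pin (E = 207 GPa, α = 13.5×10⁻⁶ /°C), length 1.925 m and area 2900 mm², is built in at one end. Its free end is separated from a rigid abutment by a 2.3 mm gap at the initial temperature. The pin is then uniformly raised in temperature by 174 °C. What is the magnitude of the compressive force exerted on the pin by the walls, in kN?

Free thermal elongation = αΔT L = 13.5×10⁻⁶ × 174 × 1925 = 4.522 mm.
After closing the 2.3 mm clearance, 4.522 − 2.3 = 2.222 mm of expansion remains to be suppressed by the wall.
Compatibility: PL/(AE) = 2.222 mm, so σ = P/A = E × (2.222/1925) = 238.9 MPa.
P = σA = 238.9 × 2900 = 692.9 kN.

P ≈ 693 kN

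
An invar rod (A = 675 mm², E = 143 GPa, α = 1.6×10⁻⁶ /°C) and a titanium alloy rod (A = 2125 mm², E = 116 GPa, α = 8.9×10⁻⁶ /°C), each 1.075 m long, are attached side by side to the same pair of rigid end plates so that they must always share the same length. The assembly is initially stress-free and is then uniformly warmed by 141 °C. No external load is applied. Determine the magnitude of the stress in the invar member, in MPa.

The titanium alloy has the larger α, so on heating it would change length more than the invar if both were free. The rigid plates force a common final length, so the titanium alloy is put into compression and the invar into tension, with equal and opposite forces P (no external load).
Setting the final lengths equal and cancelling L: (α₁ − α₂)ΔT = P/(A₁E₁) + P/(A₂E₂).
|α₁ − α₂|·ΔT = 7.3×10⁻⁶ × 141 = 0.001029.
1/(A₁E₁) + 1/(A₂E₂) = 1/(675×143×10³) + 1/(2125×116×10³) = 1.442×10⁻⁸ N⁻¹.
P = 0.001029 / 1.442×10⁻⁸ = 71400 N = 71.4 kN.
σ_{invar} = P/A₁ = 71400/675 = 105.8 MPa, tensile.

σ ≈ 106 MPa (tensile)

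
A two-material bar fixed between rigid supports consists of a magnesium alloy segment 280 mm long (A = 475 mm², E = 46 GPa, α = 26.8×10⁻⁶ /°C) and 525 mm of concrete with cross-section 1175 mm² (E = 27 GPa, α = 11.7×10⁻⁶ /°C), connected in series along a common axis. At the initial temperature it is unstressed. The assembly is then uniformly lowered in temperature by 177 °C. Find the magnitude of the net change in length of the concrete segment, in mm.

If the supports were absent, the total length change would be Σ αᵢΔT Lᵢ = 26.8×10⁻⁶×177×280 + 11.7×10⁻⁶×177×525 = 2.415 mm.
Since the ends are fixed, an axial force P builds up, equal in every segment, with P · Σ Lᵢ/(AᵢEᵢ) = δ_free.
The series flexibility is Σ Lᵢ/(AᵢEᵢ) = 280/(475×46×10³) + 525/(1175×27×10³) = 2.936×10⁻⁵ mm/N.
P = 2.415 / 2.936×10⁻⁵ = 82260 N = 82.26 kN, tensile.
For the concrete segment, free thermal change = 11.7×10⁻⁶×177×525 = 1.087 mm and elastic change from P = 82260×525/(1175×27×10³) = 1.361 mm; these oppose, so the net change is 0.274 mm (segment lengthens).

|ΔL| ≈ 0.274 mm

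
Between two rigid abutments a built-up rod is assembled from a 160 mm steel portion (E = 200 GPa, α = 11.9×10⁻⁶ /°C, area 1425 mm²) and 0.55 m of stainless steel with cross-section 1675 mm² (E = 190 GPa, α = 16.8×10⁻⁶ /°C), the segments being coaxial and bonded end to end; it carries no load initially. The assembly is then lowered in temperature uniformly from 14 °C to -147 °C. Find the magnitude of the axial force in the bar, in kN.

With the walls removed the bar would change length by δ_free = Σ αᵢΔT Lᵢ = 11.9×10⁻⁶×161×160 + 16.8×10⁻⁶×161×550 = 1.794 mm.
The rigid supports impose zero overall length change; the single axial force P common to all segments must satisfy P Σ Lᵢ/(AᵢEᵢ) = δ_free.
Σ Lᵢ/(AᵢEᵢ) = 160/(1425×200×10³) + 550/(1675×190×10³) = 2.29×10⁻⁶ mm/N.
So P = 1.794 / 2.29×10⁻⁶ = 783.6 kN, tensile.

P ≈ 784 kN (tensile)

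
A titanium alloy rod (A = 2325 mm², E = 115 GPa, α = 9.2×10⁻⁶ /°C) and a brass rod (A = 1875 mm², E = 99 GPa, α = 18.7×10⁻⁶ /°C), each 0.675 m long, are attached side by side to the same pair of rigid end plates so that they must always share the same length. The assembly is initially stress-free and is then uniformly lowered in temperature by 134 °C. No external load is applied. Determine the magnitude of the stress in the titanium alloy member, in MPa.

σ ≈ 60 MPa (compressive)

Both members must finish at the same length. With the larger α, the brass tends to over-contract; the plates restrain it, putting the brass in tension and the titanium alloy in compression. With no external load the two internal forces are equal and opposite, magnitude P.
Compatibility of the two members (thermal + elastic change equal): (α₁ − α₂)ΔT = P·[1/(A₁E₁) + 1/(A₂E₂)].
|α₁ − α₂|·ΔT = 9.5×10⁻⁶ × 134 = 0.001273.
1/(A₁E₁) + 1/(A₂E₂) = 1/(2325×115×10³) + 1/(1875×99×10³) = 9.127×10⁻⁹ N⁻¹.
P = 0.001273 / 9.127×10⁻⁹ = 139500 N = 139.5 kN.
σ_{titanium alloy} = P/A₁ = 139500/2325 = 59.99 MPa, compressive.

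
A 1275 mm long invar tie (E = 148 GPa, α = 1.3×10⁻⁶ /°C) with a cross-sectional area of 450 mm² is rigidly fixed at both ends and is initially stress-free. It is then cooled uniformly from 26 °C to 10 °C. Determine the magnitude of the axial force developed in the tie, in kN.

P ≈ 1.39 kN (tensile)

The ends cannot move, so σ = EαΔT = 148×10³ × 1.3×10⁻⁶ × 16 = 3.078 MPa.
P = AEαΔT = 450 × 148×10³ × 1.3×10⁻⁶ × 16 = 1.385 kN (tensile).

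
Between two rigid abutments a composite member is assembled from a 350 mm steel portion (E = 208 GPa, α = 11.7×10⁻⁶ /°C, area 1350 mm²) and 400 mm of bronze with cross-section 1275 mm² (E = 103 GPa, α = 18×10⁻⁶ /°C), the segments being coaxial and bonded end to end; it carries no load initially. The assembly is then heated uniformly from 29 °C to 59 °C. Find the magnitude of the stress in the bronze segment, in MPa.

σ ≈ 61.9 MPa (compressive)

If the supports were absent, the total length change would be Σ αᵢΔT Lᵢ = 11.7×10⁻⁶×30×350 + 18×10⁻⁶×30×400 = 0.3388 mm.
The rigid supports impose zero overall length change; the single axial force P common to all segments must satisfy P Σ Lᵢ/(AᵢEᵢ) = δ_free.
The series flexibility is Σ Lᵢ/(AᵢEᵢ) = 350/(1350×208×10³) + 400/(1275×103×10³) = 4.292×10⁻⁶ mm/N.
Hence P = δ_free / Σ(L/AE) = 0.3388/4.292×10⁻⁶ = 78.94 kN (compressive).
σ_{bronze} = P / A = 78940 / 1275 = 61.92 MPa.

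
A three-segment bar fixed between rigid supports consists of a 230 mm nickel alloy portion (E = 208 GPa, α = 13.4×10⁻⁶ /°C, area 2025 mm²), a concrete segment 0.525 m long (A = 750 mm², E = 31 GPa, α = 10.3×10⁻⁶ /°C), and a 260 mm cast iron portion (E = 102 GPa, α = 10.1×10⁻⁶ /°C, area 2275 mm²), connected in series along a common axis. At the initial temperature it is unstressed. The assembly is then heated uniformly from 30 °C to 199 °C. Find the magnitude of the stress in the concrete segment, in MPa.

σ ≈ 103 MPa (compressive)

With the walls removed the bar would change length by δ_free = Σ αᵢΔT Lᵢ = 13.4×10⁻⁶×169×230 + 10.3×10⁻⁶×169×525 + 10.1×10⁻⁶×169×260 = 1.879 mm.
The rigid supports impose zero overall length change; the single axial force P common to all segments must satisfy P Σ Lᵢ/(AᵢEᵢ) = δ_free.
Σ Lᵢ/(AᵢEᵢ) = 230/(2025×208×10³) + 525/(750×31×10³) + 260/(2275×102×10³) = 2.425×10⁻⁵ mm/N.
P = 1.879 / 2.425×10⁻⁵ = 77470 N = 77.47 kN, compressive.
σ_{concrete} = P / A = 77470 / 750 = 103.3 MPa.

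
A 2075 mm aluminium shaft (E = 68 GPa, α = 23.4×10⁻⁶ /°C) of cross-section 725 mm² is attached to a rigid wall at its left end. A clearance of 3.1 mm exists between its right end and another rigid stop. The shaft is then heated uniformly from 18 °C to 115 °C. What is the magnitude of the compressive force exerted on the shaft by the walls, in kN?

If the wall were absent the shaft would grow by αΔT L = 23.4×10⁻⁶ × 97 × 2075 = 4.71 mm.
The gap closes (δ_free > 3.1 mm) and the wall then resists a further 4.71 − 3.1 = 1.61 mm of expansion.
That suppressed elongation corresponds to σ = E·Δ/L = 68×10³ × 1.61/2075 = 52.76 MPa.
Force on the wall = σA = 52.76 × 725 mm² = 38.25 kN.

P ≈ 38.2 kN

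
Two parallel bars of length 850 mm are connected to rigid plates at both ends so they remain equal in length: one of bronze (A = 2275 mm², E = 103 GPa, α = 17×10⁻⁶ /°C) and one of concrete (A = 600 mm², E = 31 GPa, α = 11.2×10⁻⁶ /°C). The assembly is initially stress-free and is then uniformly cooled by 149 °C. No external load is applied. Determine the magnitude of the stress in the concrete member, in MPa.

Equilibrium of a rigid end plate with no external load gives equal and opposite internal forces ±P in the two members. Since α_{bronze} > α_{concrete}, cooling drives the bronze into tension and the concrete into compression.
Setting the final lengths equal and cancelling L: (α₁ − α₂)ΔT = P/(A₁E₁) + P/(A₂E₂).
|α₁ − α₂|·ΔT = 5.8×10⁻⁶ × 149 = 0.0008642.
1/(A₁E₁) + 1/(A₂E₂) = 1/(2275×103×10³) + 1/(600×31×10³) = 5.803×10⁻⁸ N⁻¹.
P = 0.0008642 / 5.803×10⁻⁸ = 14890 N = 14.89 kN.
σ_{concrete} = P/A₂ = 14890/600 = 24.82 MPa, compressive.

σ ≈ 24.8 MPa (compressive)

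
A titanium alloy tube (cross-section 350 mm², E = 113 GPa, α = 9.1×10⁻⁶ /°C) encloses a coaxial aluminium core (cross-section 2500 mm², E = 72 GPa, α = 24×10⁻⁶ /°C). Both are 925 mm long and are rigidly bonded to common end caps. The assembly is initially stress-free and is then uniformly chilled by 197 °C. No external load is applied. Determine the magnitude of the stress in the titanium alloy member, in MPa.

σ ≈ 272 MPa (compressive)

Both members must finish at the same length. With the larger α, the aluminium tends to over-contract; the plates restrain it, putting the aluminium in tension and the titanium alloy in compression. With no external load the two internal forces are equal and opposite, magnitude P.
Compatibility of the two members (thermal + elastic change equal): (α₁ − α₂)ΔT = P·[1/(A₁E₁) + 1/(A₂E₂)].
|α₁ − α₂|·ΔT = 14.9×10⁻⁶ × 197 = 0.002935.
1/(A₁E₁) + 1/(A₂E₂) = 1/(350×113×10³) + 1/(2500×72×10³) = 3.084×10⁻⁸ N⁻¹.
P = 0.002935 / 3.084×10⁻⁸ = 95180 N = 95.18 kN.
σ_{titanium alloy} = P/A₁ = 95180/350 = 271.9 MPa, compressive.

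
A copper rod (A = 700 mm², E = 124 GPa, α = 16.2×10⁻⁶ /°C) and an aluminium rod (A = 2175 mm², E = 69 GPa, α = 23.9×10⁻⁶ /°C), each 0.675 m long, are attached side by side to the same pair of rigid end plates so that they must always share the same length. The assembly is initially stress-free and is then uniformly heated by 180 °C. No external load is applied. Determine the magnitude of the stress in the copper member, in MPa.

Equilibrium of a rigid end plate with no external load gives equal and opposite internal forces ±P in the two members. Since α_{aluminium} > α_{copper}, heating drives the aluminium into compression and the copper into tension.
Compatibility of the two members (thermal + elastic change equal): (α₁ − α₂)ΔT = P·[1/(A₁E₁) + 1/(A₂E₂)].
|α₁ − α₂|·ΔT = 7.7×10⁻⁶ × 180 = 0.001386.
1/(A₁E₁) + 1/(A₂E₂) = 1/(700×124×10³) + 1/(2175×69×10³) = 1.818×10⁻⁸ N⁻¹.
So P = 0.001386 / 1.818×10⁻⁸ = 76.22 kN.
σ_{copper} = P/A₁ = 76220/700 = 108.9 MPa, tensile.

σ ≈ 109 MPa (tensile)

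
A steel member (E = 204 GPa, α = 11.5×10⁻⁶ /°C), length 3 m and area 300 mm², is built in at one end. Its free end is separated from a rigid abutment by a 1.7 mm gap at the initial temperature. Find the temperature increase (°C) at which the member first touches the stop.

The gap closes when αΔT L = 1.7 mm, since the member is still unstressed at that instant.
ΔT = 1.7 / (11.5×10⁻⁶ × 3000) = 49.28 °C.

ΔT ≈ 49.3 °C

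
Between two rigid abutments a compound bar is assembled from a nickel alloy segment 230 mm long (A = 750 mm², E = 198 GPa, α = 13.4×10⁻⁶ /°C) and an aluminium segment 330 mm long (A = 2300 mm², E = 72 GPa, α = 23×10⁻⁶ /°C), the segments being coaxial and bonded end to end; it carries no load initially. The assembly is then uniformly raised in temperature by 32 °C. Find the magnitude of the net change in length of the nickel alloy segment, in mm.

|ΔL| ≈ 0.0507 mm

With the walls removed the bar would change length by δ_free = Σ αᵢΔT Lᵢ = 13.4×10⁻⁶×32×230 + 23×10⁻⁶×32×330 = 0.3415 mm.
Since the ends are fixed, an axial force P builds up, equal in every segment, with P · Σ Lᵢ/(AᵢEᵢ) = δ_free.
Σ Lᵢ/(AᵢEᵢ) = 230/(750×198×10³) + 330/(2300×72×10³) = 3.542×10⁻⁶ mm/N.
So P = 0.3415 / 3.542×10⁻⁶ = 96.43 kN, compressive.
For the nickel alloy segment, free thermal change = 13.4×10⁻⁶×32×230 = 0.09862 mm and elastic change from P = 96430×230/(750×198×10³) = 0.1493 mm; these oppose, so the net change is 0.0507 mm (segment shortens).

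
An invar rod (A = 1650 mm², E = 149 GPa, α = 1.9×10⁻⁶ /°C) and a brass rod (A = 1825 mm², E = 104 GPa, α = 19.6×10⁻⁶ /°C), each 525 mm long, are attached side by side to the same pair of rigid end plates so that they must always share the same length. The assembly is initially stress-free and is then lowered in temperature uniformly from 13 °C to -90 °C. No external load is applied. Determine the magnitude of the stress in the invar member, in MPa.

The brass has the larger α, so on cooling it would change length more than the invar if both were free. The rigid plates force a common final length, so the brass is put into tension and the invar into compression, with equal and opposite forces P (no external load).
Compatibility of the two members (thermal + elastic change equal): (α₁ − α₂)ΔT = P·[1/(A₁E₁) + 1/(A₂E₂)].
|α₁ − α₂|·ΔT = 17.7×10⁻⁶ × 103 = 0.001823.
1/(A₁E₁) + 1/(A₂E₂) = 1/(1650×149×10³) + 1/(1825×104×10³) = 9.336×10⁻⁹ N⁻¹.
So P = 0.001823 / 9.336×10⁻⁹ = 195.3 kN.
σ_{invar} = P/A₁ = 195300/1650 = 118.3 MPa, compressive.

σ ≈ 118 MPa (compressive)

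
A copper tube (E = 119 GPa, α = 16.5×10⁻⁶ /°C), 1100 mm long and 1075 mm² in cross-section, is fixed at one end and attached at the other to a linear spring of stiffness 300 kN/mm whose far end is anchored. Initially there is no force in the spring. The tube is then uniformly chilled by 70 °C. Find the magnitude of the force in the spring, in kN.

Free thermal contraction: δ_free = αΔT L = 16.5×10⁻⁶ × 70 × 1100 = 1.27 mm.
With a force P in the spring, the elastic change of the tube is PL/(AE) and that of the spring is P/k; compatibility requires their sum to equal δ_free.
P [ L/(AE) + 1/k ] = δ_free → P [ 1100/(1075×119×10³) + 1/(300×10³) ] = 1.27.
P = 1.27 / 1.193×10⁻⁵ = 106500 N.

P ≈ 106 kN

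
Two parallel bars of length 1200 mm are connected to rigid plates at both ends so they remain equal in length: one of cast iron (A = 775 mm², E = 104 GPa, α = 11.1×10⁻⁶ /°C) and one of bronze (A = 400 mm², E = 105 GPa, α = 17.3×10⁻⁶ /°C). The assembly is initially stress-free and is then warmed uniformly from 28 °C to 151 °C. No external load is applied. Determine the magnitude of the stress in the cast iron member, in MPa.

σ ≈ 27.2 MPa (tensile)

The bronze has the larger α, so on heating it would change length more than the cast iron if both were free. The rigid plates force a common final length, so the bronze is put into compression and the cast iron into tension, with equal and opposite forces P (no external load).
Compatibility of the two members (thermal + elastic change equal): (α₁ − α₂)ΔT = P·[1/(A₁E₁) + 1/(A₂E₂)].
|α₁ − α₂|·ΔT = 6.2×10⁻⁶ × 123 = 0.0007626.
1/(A₁E₁) + 1/(A₂E₂) = 1/(775×104×10³) + 1/(400×105×10³) = 3.622×10⁻⁸ N⁻¹.
So P = 0.0007626 / 3.622×10⁻⁸ = 21.06 kN.
σ_{cast iron} = P/A₁ = 21060/775 = 27.17 MPa, tensile.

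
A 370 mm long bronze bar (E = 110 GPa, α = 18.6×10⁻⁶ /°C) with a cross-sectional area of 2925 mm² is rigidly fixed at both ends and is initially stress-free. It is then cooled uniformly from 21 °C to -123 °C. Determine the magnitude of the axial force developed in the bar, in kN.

P ≈ 862 kN (tensile)

Full restraint means ε = 0, so the stress is σ = EαΔT = 110×10³ × 18.6×10⁻⁶ × 144 = 294.6 MPa.
P = AEαΔT = 2925 × 110×10³ × 18.6×10⁻⁶ × 144 = 861.8 kN (tensile).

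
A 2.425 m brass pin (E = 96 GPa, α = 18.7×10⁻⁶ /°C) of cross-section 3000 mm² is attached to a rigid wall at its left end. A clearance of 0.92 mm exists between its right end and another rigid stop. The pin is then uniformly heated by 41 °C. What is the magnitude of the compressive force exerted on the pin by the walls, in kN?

Free thermal elongation = αΔT L = 18.7×10⁻⁶ × 41 × 2425 = 1.859 mm.
After closing the 0.92 mm clearance, 1.859 − 0.92 = 0.9392 mm of expansion remains to be suppressed by the wall.
So σ = E(δ_free − g)/L = 96×10³ × 0.9392/2425 = 37.18 MPa.
P = σA = 37.18 × 3000 = 111.5 kN.

P ≈ 112 kN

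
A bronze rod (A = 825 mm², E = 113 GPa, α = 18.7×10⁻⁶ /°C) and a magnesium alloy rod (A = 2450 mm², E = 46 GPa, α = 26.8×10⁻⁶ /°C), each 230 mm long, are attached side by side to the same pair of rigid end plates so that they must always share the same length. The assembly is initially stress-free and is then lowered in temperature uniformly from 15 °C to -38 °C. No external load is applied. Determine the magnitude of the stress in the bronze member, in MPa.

The magnesium alloy has the larger α, so on cooling it would change length more than the bronze if both were free. The rigid plates force a common final length, so the magnesium alloy is put into tension and the bronze into compression, with equal and opposite forces P (no external load).
Setting the final lengths equal and cancelling L: (α₁ − α₂)ΔT = P/(A₁E₁) + P/(A₂E₂).
|α₁ − α₂|·ΔT = 8.1×10⁻⁶ × 53 = 0.0004293.
1/(A₁E₁) + 1/(A₂E₂) = 1/(825×113×10³) + 1/(2450×46×10³) = 1.96×10⁻⁸ N⁻¹.
So P = 0.0004293 / 1.96×10⁻⁸ = 21.9 kN.
σ_{bronze} = P/A₁ = 21900/825 = 26.55 MPa, compressive.

σ ≈ 26.5 MPa (compressive)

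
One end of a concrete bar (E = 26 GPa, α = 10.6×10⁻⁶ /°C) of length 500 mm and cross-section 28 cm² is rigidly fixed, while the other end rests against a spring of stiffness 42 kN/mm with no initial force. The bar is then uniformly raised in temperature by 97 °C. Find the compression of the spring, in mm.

If the spring were absent the bar would lengthen by αΔT L = 10.6×10⁻⁶ × 97 × 500 = 0.5141 mm.
Let P be the compressive force at the spring. The bar shortens elastically by PL/(AE) and the spring compresses by P/k; together these equal δ_free.
So P = δ_free / [L/(AE) + 1/k] = 0.5141 / [ 500/(2800×26×10³) + 1/(42×10³) ].
P = 0.5141 / 3.068×10⁻⁵ = 16760 N.
Spring compression = P/k = 16760/(42×10³) = 0.399 mm.

δ ≈ 0.399 mm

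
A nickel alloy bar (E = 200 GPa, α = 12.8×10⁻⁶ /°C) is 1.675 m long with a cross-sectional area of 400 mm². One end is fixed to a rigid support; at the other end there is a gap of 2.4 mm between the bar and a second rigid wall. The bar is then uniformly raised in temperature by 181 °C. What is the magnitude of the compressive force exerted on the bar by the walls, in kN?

P ≈ 70.7 kN

Unrestrained expansion: δ_free = αΔT L = 12.8×10⁻⁶ × 181 × 1675 = 3.881 mm.
This exceeds the 2.4 mm gap, so the wall pushes back. The portion of expansion that must be recovered elastically is δ_free − gap = 3.881 − 2.4 = 1.481 mm.
So σ = E(δ_free − g)/L = 200×10³ × 1.481/1675 = 176.8 MPa.
P = σA = 176.8 × 400 = 70.72 kN.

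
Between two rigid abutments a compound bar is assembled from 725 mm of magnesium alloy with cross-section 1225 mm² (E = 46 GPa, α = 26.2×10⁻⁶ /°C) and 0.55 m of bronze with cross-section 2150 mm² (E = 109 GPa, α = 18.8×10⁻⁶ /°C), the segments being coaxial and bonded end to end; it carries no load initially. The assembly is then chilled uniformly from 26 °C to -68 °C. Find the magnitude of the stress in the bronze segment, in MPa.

σ ≈ 84.3 MPa (tensile)

With the walls removed the bar would change length by δ_free = Σ αᵢΔT Lᵢ = 26.2×10⁻⁶×94×725 + 18.8×10⁻⁶×94×550 = 2.757 mm.
The rigid supports impose zero overall length change; the single axial force P common to all segments must satisfy P Σ Lᵢ/(AᵢEᵢ) = δ_free.
The series flexibility is Σ Lᵢ/(AᵢEᵢ) = 725/(1225×46×10³) + 550/(2150×109×10³) = 1.521×10⁻⁵ mm/N.
So P = 2.757 / 1.521×10⁻⁵ = 181.3 kN, tensile.
σ_{bronze} = P / A = 181300 / 2150 = 84.31 MPa.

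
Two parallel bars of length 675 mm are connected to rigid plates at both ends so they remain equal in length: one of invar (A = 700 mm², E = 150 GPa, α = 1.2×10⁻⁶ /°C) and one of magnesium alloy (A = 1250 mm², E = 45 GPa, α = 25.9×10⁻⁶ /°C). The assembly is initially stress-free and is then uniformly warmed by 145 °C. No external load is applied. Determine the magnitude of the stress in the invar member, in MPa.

The magnesium alloy has the larger α, so on heating it would change length more than the invar if both were free. The rigid plates force a common final length, so the magnesium alloy is put into compression and the invar into tension, with equal and opposite forces P (no external load).
Compatibility of the two members (thermal + elastic change equal): (α₁ − α₂)ΔT = P·[1/(A₁E₁) + 1/(A₂E₂)].
|α₁ − α₂|·ΔT = 24.7×10⁻⁶ × 145 = 0.003581.
1/(A₁E₁) + 1/(A₂E₂) = 1/(700×150×10³) + 1/(1250×45×10³) = 2.73×10⁻⁸ N⁻¹.
P = 0.003581 / 2.73×10⁻⁸ = 131200 N = 131.2 kN.
σ_{invar} = P/A₁ = 131200/700 = 187.4 MPa, tensile.

σ ≈ 187 MPa (tensile)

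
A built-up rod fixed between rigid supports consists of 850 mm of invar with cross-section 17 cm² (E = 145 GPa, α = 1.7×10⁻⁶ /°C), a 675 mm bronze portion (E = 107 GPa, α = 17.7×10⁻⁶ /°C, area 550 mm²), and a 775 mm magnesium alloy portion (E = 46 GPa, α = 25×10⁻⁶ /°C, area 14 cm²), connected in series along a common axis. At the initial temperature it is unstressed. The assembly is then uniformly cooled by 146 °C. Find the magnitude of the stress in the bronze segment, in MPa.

σ ≈ 323 MPa (tensile)

Free thermal contraction of the whole bar: Σ αᵢΔT Lᵢ = 1.7×10⁻⁶×146×850 + 17.7×10⁻⁶×146×675 + 25×10⁻⁶×146×775 = 4.784 mm.
The walls prevent any net length change, so an axial force P (same in every segment) develops. Compatibility: P · Σ Lᵢ/(AᵢEᵢ) = δ_free.
Σ Lᵢ/(AᵢEᵢ) = 850/(1700×145×10³) + 675/(550×107×10³) + 775/(1400×46×10³) = 2.695×10⁻⁵ mm/N.
P = 4.784 / 2.695×10⁻⁵ = 177500 N = 177.5 kN, tensile.
σ_{bronze} = P / A = 177500 / 550 = 322.7 MPa.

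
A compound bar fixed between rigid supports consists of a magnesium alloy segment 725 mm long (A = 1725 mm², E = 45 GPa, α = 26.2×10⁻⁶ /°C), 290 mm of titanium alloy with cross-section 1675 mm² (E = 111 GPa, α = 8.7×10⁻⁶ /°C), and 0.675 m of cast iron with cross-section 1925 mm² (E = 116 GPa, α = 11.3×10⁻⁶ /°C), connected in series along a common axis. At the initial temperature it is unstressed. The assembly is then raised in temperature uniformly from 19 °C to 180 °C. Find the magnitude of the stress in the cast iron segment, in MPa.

If the supports were absent, the total length change would be Σ αᵢΔT Lᵢ = 26.2×10⁻⁶×161×725 + 8.7×10⁻⁶×161×290 + 11.3×10⁻⁶×161×675 = 4.692 mm.
The walls prevent any net length change, so an axial force P (same in every segment) develops. Compatibility: P · Σ Lᵢ/(AᵢEᵢ) = δ_free.
Σ Lᵢ/(AᵢEᵢ) = 725/(1725×45×10³) + 290/(1675×111×10³) + 675/(1925×116×10³) = 1.392×10⁻⁵ mm/N.
P = 4.692 / 1.392×10⁻⁵ = 337000 N = 337 kN, compressive.
σ_{cast iron} = P / A = 337000 / 1925 = 175.1 MPa.

σ ≈ 175 MPa (compressive)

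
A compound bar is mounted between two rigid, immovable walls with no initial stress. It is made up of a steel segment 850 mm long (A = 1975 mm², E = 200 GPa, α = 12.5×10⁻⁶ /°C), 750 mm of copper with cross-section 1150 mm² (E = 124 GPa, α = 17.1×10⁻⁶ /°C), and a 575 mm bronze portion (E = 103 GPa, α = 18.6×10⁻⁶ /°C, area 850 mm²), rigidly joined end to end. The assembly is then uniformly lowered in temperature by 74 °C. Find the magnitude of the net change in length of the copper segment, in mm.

If the supports were absent, the total length change would be Σ αᵢΔT Lᵢ = 12.5×10⁻⁶×74×850 + 17.1×10⁻⁶×74×750 + 18.6×10⁻⁶×74×575 = 2.527 mm.
Since the ends are fixed, an axial force P builds up, equal in every segment, with P · Σ Lᵢ/(AᵢEᵢ) = δ_free.
Σ Lᵢ/(AᵢEᵢ) = 850/(1975×200×10³) + 750/(1150×124×10³) + 575/(850×103×10³) = 1.398×10⁻⁵ mm/N.
Hence P = δ_free / Σ(L/AE) = 2.527/1.398×10⁻⁵ = 180.8 kN (tensile).
For the copper segment, free thermal change = 17.1×10⁻⁶×74×750 = 0.9491 mm and elastic change from P = 180800×750/(1150×124×10³) = 0.9507 mm; these oppose, so the net change is 0.00161 mm (segment lengthens).

|ΔL| ≈ 0.00161 mm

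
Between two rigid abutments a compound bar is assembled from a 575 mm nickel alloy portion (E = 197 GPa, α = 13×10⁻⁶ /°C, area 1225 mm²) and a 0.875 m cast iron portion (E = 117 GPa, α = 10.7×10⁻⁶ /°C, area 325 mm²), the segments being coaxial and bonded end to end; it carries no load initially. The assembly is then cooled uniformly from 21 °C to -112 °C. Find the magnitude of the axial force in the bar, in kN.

If the supports were absent, the total length change would be Σ αᵢΔT Lᵢ = 13×10⁻⁶×133×575 + 10.7×10⁻⁶×133×875 = 2.239 mm.
The rigid supports impose zero overall length change; the single axial force P common to all segments must satisfy P Σ Lᵢ/(AᵢEᵢ) = δ_free.
The series flexibility is Σ Lᵢ/(AᵢEᵢ) = 575/(1225×197×10³) + 875/(325×117×10³) = 2.539×10⁻⁵ mm/N.
P = 2.239 / 2.539×10⁻⁵ = 88190 N = 88.19 kN, tensile.

P ≈ 88.2 kN (tensile)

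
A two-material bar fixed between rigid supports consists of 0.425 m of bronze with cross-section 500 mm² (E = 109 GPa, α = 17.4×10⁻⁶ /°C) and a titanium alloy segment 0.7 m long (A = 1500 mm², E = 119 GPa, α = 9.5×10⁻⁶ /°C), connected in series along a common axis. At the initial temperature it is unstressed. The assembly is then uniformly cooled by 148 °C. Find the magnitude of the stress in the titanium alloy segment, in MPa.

σ ≈ 118 MPa (tensile)

With the walls removed the bar would change length by δ_free = Σ αᵢΔT Lᵢ = 17.4×10⁻⁶×148×425 + 9.5×10⁻⁶×148×700 = 2.079 mm.
The walls prevent any net length change, so an axial force P (same in every segment) develops. Compatibility: P · Σ Lᵢ/(AᵢEᵢ) = δ_free.
The series flexibility is Σ Lᵢ/(AᵢEᵢ) = 425/(500×109×10³) + 700/(1500×119×10³) = 1.172×10⁻⁵ mm/N.
P = 2.079 / 1.172×10⁻⁵ = 177400 N = 177.4 kN, tensile.
σ_{titanium alloy} = P / A = 177400 / 1500 = 118.2 MPa.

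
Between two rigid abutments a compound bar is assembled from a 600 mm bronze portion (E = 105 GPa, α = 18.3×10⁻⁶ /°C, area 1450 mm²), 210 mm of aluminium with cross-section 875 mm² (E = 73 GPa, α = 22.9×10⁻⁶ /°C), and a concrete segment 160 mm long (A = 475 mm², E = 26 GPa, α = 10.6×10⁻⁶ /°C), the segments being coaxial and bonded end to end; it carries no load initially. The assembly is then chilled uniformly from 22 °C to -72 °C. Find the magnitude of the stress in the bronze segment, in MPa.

σ ≈ 56.2 MPa (tensile)

With the walls removed the bar would change length by δ_free = Σ αᵢΔT Lᵢ = 18.3×10⁻⁶×94×600 + 22.9×10⁻⁶×94×210 + 10.6×10⁻⁶×94×160 = 1.644 mm.
The walls prevent any net length change, so an axial force P (same in every segment) develops. Compatibility: P · Σ Lᵢ/(AᵢEᵢ) = δ_free.
Σ Lᵢ/(AᵢEᵢ) = 600/(1450×105×10³) + 210/(875×73×10³) + 160/(475×26×10³) = 2.018×10⁻⁵ mm/N.
So P = 1.644 / 2.018×10⁻⁵ = 81.43 kN, tensile.
σ_{bronze} = P / A = 81430 / 1450 = 56.16 MPa.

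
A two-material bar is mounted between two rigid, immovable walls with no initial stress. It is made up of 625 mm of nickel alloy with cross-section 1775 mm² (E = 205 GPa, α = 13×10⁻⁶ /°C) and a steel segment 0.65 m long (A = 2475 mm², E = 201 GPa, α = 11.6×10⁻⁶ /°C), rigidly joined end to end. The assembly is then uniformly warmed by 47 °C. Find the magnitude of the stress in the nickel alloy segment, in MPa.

If the supports were absent, the total length change would be Σ αᵢΔT Lᵢ = 13×10⁻⁶×47×625 + 11.6×10⁻⁶×47×650 = 0.7363 mm.
The rigid supports impose zero overall length change; the single axial force P common to all segments must satisfy P Σ Lᵢ/(AᵢEᵢ) = δ_free.
The series flexibility is Σ Lᵢ/(AᵢEᵢ) = 625/(1775×205×10³) + 650/(2475×201×10³) = 3.024×10⁻⁶ mm/N.
Hence P = δ_free / Σ(L/AE) = 0.7363/3.024×10⁻⁶ = 243.5 kN (compressive).
σ_{nickel alloy} = P / A = 243500 / 1775 = 137.2 MPa.

σ ≈ 137 MPa (compressive)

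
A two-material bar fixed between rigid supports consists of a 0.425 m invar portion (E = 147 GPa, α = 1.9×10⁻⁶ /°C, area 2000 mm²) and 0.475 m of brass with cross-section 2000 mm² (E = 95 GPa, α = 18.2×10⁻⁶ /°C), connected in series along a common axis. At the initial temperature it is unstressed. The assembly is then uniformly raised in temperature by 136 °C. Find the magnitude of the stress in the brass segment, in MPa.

σ ≈ 163 MPa (compressive)

With the walls removed the bar would change length by δ_free = Σ αᵢΔT Lᵢ = 1.9×10⁻⁶×136×425 + 18.2×10⁻⁶×136×475 = 1.286 mm.
Since the ends are fixed, an axial force P builds up, equal in every segment, with P · Σ Lᵢ/(AᵢEᵢ) = δ_free.
Σ Lᵢ/(AᵢEᵢ) = 425/(2000×147×10³) + 475/(2000×95×10³) = 3.946×10⁻⁶ mm/N.
Hence P = δ_free / Σ(L/AE) = 1.286/3.946×10⁻⁶ = 325.8 kN (compressive).
σ_{brass} = P / A = 325800 / 2000 = 162.9 MPa.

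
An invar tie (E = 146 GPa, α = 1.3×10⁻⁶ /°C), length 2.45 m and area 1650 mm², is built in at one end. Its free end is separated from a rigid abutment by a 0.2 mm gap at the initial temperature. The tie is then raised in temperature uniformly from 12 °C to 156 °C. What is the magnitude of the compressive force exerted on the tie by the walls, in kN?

Free thermal elongation = αΔT L = 1.3×10⁻⁶ × 144 × 2450 = 0.4586 mm.
After closing the 0.2 mm clearance, 0.4586 − 0.2 = 0.2586 mm of expansion remains to be suppressed by the wall.
Compatibility: PL/(AE) = 0.2586 mm, so σ = P/A = E × (0.2586/2450) = 15.41 MPa.
Force on the wall = σA = 15.41 × 1650 mm² = 25.43 kN.

P ≈ 25.4 kN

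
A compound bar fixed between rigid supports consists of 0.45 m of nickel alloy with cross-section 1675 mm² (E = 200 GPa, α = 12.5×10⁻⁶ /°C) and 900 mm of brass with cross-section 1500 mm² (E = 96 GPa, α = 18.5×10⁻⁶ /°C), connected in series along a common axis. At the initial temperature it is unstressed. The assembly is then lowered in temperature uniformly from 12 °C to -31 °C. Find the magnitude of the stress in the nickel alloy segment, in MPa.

σ ≈ 75.3 MPa (tensile)

Free thermal contraction of the whole bar: Σ αᵢΔT Lᵢ = 12.5×10⁻⁶×43×450 + 18.5×10⁻⁶×43×900 = 0.9578 mm.
Since the ends are fixed, an axial force P builds up, equal in every segment, with P · Σ Lᵢ/(AᵢEᵢ) = δ_free.
Σ Lᵢ/(AᵢEᵢ) = 450/(1675×200×10³) + 900/(1500×96×10³) = 7.593×10⁻⁶ mm/N.
So P = 0.9578 / 7.593×10⁻⁶ = 126.1 kN, tensile.
σ_{nickel alloy} = P / A = 126100 / 1675 = 75.31 MPa.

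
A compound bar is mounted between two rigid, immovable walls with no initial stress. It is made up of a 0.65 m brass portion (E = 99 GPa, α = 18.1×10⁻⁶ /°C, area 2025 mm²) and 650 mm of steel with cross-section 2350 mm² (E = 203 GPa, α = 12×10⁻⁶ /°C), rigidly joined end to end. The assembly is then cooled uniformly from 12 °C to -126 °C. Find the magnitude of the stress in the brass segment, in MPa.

Free thermal contraction of the whole bar: Σ αᵢΔT Lᵢ = 18.1×10⁻⁶×138×650 + 12×10⁻⁶×138×650 = 2.7 mm.
Since the ends are fixed, an axial force P builds up, equal in every segment, with P · Σ Lᵢ/(AᵢEᵢ) = δ_free.
Σ Lᵢ/(AᵢEᵢ) = 650/(2025×99×10³) + 650/(2350×203×10³) = 4.605×10⁻⁶ mm/N.
Hence P = δ_free / Σ(L/AE) = 2.7/4.605×10⁻⁶ = 586.3 kN (tensile).
σ_{brass} = P / A = 586300 / 2025 = 289.5 MPa.

σ ≈ 290 MPa (tensile)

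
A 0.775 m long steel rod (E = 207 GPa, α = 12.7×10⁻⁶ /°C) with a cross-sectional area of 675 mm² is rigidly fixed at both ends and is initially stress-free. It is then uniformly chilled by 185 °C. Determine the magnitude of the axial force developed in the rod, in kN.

The ends cannot move, so σ = EαΔT = 207×10³ × 12.7×10⁻⁶ × 185 = 486.3 MPa.
Then P = σA = 486.3 × 675 mm² = 328.3 kN, tensile.

P ≈ 328 kN (tensile)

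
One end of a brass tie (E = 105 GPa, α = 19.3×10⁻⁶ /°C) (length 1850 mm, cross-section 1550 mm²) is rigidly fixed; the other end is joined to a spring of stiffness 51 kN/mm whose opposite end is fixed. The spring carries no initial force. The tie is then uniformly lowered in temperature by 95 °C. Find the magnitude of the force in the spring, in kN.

P ≈ 110 kN

If the spring were absent the tie would shorten by αΔT L = 19.3×10⁻⁶ × 95 × 1850 = 3.392 mm.
Let P be the tensile force in the spring. The tie extends elastically by PL/(AE) and the spring stretches by P/k; together these equal δ_free.
P [ L/(AE) + 1/k ] = δ_free → P [ 1850/(1550×105×10³) + 1/(51×10³) ] = 3.392.
P = 3.392 / 3.097×10⁻⁵ = 109500 N.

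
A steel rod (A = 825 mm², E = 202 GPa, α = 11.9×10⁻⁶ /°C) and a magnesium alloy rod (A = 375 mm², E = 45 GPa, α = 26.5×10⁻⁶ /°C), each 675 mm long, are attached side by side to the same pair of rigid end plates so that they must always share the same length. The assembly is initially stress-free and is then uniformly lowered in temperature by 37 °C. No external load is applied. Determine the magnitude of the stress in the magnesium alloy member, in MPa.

Both members must finish at the same length. With the larger α, the magnesium alloy tends to over-contract; the plates restrain it, putting the magnesium alloy in tension and the steel in compression. With no external load the two internal forces are equal and opposite, magnitude P.
Setting the final lengths equal and cancelling L: (α₁ − α₂)ΔT = P/(A₁E₁) + P/(A₂E₂).
|α₁ − α₂|·ΔT = 14.6×10⁻⁶ × 37 = 0.0005402.
1/(A₁E₁) + 1/(A₂E₂) = 1/(825×202×10³) + 1/(375×45×10³) = 6.526×10⁻⁸ N⁻¹.
So P = 0.0005402 / 6.526×10⁻⁸ = 8.278 kN.
σ_{magnesium alloy} = P/A₂ = 8278/375 = 22.07 MPa, tensile.

σ ≈ 22.1 MPa (tensile)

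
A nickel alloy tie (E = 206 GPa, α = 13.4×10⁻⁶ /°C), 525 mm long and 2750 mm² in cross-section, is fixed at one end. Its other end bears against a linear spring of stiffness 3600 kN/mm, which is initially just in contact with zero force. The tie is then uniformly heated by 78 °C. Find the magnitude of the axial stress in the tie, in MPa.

σ ≈ 166 MPa (compressive)

Free thermal expansion: δ_free = αΔT L = 13.4×10⁻⁶ × 78 × 525 = 0.5487 mm.
Let P be the compressive force at the spring. The tie shortens elastically by PL/(AE) and the spring compresses by P/k; together these equal δ_free.
P [ L/(AE) + 1/k ] = δ_free → P [ 525/(2750×206×10³) + 1/(3600×10³) ] = 0.5487.
P = 0.5487 / 1.205×10⁻⁶ = 455600 N.
σ = P/A = 455600/2750 = 165.7 MPa.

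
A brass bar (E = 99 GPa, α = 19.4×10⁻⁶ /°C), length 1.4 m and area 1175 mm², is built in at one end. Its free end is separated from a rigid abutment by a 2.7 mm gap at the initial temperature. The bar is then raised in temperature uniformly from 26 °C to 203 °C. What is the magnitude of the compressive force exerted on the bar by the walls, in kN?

Unrestrained expansion: δ_free = αΔT L = 19.4×10⁻⁶ × 177 × 1400 = 4.807 mm.
After closing the 2.7 mm clearance, 4.807 − 2.7 = 2.107 mm of expansion remains to be suppressed by the wall.
So σ = E(δ_free − g)/L = 99×10³ × 2.107/1400 = 149 MPa.
Force on the wall = σA = 149 × 1175 mm² = 175.1 kN.

P ≈ 175 kN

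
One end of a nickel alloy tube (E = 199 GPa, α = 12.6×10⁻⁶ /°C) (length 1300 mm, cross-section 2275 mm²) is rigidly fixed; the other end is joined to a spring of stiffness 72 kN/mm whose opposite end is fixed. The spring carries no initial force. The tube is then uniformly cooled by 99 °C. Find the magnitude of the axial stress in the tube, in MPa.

Free thermal contraction: δ_free = αΔT L = 12.6×10⁻⁶ × 99 × 1300 = 1.622 mm.
Let P be the tensile force in the spring. The tube extends elastically by PL/(AE) and the spring stretches by P/k; together these equal δ_free.
P [ L/(AE) + 1/k ] = δ_free → P [ 1300/(2275×199×10³) + 1/(72×10³) ] = 1.622.
P = 1.622 / 1.676×10⁻⁵ = 96750 N.
σ = P/A = 96750/2275 = 42.53 MPa.

σ ≈ 42.5 MPa (tensile)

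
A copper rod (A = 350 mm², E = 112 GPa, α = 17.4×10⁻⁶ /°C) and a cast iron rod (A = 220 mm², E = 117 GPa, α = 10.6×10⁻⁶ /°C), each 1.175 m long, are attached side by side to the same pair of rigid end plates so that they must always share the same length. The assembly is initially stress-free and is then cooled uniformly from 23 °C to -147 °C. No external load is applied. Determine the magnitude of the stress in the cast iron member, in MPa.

σ ≈ 81.6 MPa (compressive)

Both members must finish at the same length. With the larger α, the copper tends to over-contract; the plates restrain it, putting the copper in tension and the cast iron in compression. With no external load the two internal forces are equal and opposite, magnitude P.
Setting the final lengths equal and cancelling L: (α₁ − α₂)ΔT = P/(A₁E₁) + P/(A₂E₂).
|α₁ − α₂|·ΔT = 6.8×10⁻⁶ × 170 = 0.001156.
1/(A₁E₁) + 1/(A₂E₂) = 1/(350×112×10³) + 1/(220×117×10³) = 6.436×10⁻⁸ N⁻¹.
P = 0.001156 / 6.436×10⁻⁸ = 17960 N = 17.96 kN.
σ_{cast iron} = P/A₂ = 17960/220 = 81.64 MPa, compressive.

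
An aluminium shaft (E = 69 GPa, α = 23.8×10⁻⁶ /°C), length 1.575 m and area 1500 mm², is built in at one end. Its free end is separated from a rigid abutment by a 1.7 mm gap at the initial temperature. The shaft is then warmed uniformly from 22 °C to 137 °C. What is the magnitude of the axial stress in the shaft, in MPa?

Free thermal elongation = αΔT L = 23.8×10⁻⁶ × 115 × 1575 = 4.311 mm.
This exceeds the 1.7 mm gap, so the wall pushes back. The portion of expansion that must be recovered elastically is δ_free − gap = 4.311 − 1.7 = 2.611 mm.
Compatibility: PL/(AE) = 2.611 mm, so σ = P/A = E × (2.611/1575) = 114.4 MPa.

σ ≈ 114 MPa (compressive)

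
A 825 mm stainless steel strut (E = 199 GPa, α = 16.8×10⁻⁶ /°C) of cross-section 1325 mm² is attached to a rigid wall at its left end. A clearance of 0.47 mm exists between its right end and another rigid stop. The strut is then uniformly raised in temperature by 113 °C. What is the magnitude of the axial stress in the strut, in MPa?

If the wall were absent the strut would grow by αΔT L = 16.8×10⁻⁶ × 113 × 825 = 1.566 mm.
The gap closes (δ_free > 0.47 mm) and the wall then resists a further 1.566 − 0.47 = 1.096 mm of expansion.
That suppressed elongation corresponds to σ = E·Δ/L = 199×10³ × 1.096/825 = 264.4 MPa.

σ ≈ 264 MPa (compressive)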